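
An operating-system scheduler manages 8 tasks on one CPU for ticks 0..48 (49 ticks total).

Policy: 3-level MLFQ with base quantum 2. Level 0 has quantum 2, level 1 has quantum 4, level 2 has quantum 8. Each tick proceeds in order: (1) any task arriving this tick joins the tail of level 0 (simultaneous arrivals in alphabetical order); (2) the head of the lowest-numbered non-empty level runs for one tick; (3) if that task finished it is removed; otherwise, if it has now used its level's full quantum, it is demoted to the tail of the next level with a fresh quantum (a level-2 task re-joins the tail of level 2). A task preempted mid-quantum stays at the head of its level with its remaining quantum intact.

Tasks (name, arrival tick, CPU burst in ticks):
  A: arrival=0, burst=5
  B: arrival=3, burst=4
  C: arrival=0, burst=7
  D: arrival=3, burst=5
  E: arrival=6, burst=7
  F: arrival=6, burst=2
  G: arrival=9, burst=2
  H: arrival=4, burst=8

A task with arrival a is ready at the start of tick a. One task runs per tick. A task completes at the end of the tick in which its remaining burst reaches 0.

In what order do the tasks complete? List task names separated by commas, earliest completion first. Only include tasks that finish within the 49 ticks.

completion order = F, G, A, B, D, C, H, E

t=0: L0/L1/L2 = AC/-/- → run A
t=1: L0/L1/L2 = AC/-/- → run A
t=2: L0/L1/L2 = C/A/- → run C
t=3: L0/L1/L2 = CBD/A/- → run C
t=4: L0/L1/L2 = BDH/AC/- → run B
t=5: L0/L1/L2 = BDH/AC/- → run B
t=6: L0/L1/L2 = DHEF/ACB/- → run D
t=7: L0/L1/L2 = DHEF/ACB/- → run D
t=8: L0/L1/L2 = HEF/ACBD/- → run H
t=9: L0/L1/L2 = HEFG/ACBD/- → run H
t=10: L0/L1/L2 = EFG/ACBDH/- → run E
t=11: L0/L1/L2 = EFG/ACBDH/- → run E
t=12: L0/L1/L2 = FG/ACBDHE/- → run F
t=13: L0/L1/L2 = FG/ACBDHE/- → run F
t=14: L0/L1/L2 = G/ACBDHE/- → run G
t=15: L0/L1/L2 = G/ACBDHE/- → run G
t=16: L0/L1/L2 = -/ACBDHE/- → run A
t=17: L0/L1/L2 = -/ACBDHE/- → run A
t=18: L0/L1/L2 = -/ACBDHE/- → run A
t=19: L0/L1/L2 = -/CBDHE/- → run C
t=20: L0/L1/L2 = -/CBDHE/- → run C
t=21: L0/L1/L2 = -/CBDHE/- → run C
t=22: L0/L1/L2 = -/CBDHE/- → run C
t=23: L0/L1/L2 = -/BDHE/C → run B
t=24: L0/L1/L2 = -/BDHE/C → run B
t=25: L0/L1/L2 = -/DHE/C → run D
t=26: L0/L1/L2 = -/DHE/C → run D
t=27: L0/L1/L2 = -/DHE/C → run D
t=28: L0/L1/L2 = -/HE/C → run H
t=29: L0/L1/L2 = -/HE/C → run H
t=30: L0/L1/L2 = -/HE/C → run H
t=31: L0/L1/L2 = -/HE/C → run H
t=32: L0/L1/L2 = -/E/CH → run E
t=33: L0/L1/L2 = -/E/CH → run E
t=34: L0/L1/L2 = -/E/CH → run E
t=35: L0/L1/L2 = -/E/CH → run E
t=36: L0/L1/L2 = -/-/CHE → run C
t=37: L0/L1/L2 = -/-/HE → run H
t=38: L0/L1/L2 = -/-/HE → run H
t=39: L0/L1/L2 = -/-/E → run E
t=40: (idle)
t=41: (idle)
t=42: (idle)
t=43: (idle)
t=44: (idle)
t=45: (idle)
t=46: (idle)
t=47: (idle)
t=48: (idle)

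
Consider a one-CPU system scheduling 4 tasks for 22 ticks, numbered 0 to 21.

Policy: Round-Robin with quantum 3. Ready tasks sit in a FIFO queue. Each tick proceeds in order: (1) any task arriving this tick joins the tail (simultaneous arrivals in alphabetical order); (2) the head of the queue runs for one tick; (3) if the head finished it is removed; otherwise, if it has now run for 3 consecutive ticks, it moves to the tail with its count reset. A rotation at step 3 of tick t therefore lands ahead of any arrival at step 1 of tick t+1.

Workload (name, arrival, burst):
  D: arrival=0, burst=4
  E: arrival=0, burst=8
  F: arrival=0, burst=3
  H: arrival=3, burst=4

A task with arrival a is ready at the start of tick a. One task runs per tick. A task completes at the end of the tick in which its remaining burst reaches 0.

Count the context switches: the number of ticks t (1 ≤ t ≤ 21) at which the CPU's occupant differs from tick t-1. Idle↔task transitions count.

context switches = 8

t=0: queue=[D,E,F] q_used=0 → run D
t=1: queue=[D,E,F] q_used=1 → run D
t=2: queue=[D,E,F] q_used=2 → run D
t=3: queue=[E,F,D,H] q_used=0 → run E
t=4: queue=[E,F,D,H] q_used=1 → run E
t=5: queue=[E,F,D,H] q_used=2 → run E
t=6: queue=[F,D,H,E] q_used=0 → run F
t=7: queue=[F,D,H,E] q_used=1 → run F
t=8: queue=[F,D,H,E] q_used=2 → run F
t=9: queue=[D,H,E] q_used=0 → run D
t=10: queue=[H,E] q_used=0 → run H
t=11: queue=[H,E] q_used=1 → run H
t=12: queue=[H,E] q_used=2 → run H
t=13: queue=[E,H] q_used=0 → run E
t=14: queue=[E,H] q_used=1 → run E
t=15: queue=[E,H] q_used=2 → run E
t=16: queue=[H,E] q_used=0 → run H
t=17: queue=[E] q_used=0 → run E
t=18: queue=[E] q_used=1 → run E
t=19: (idle)
t=20: (idle)
t=21: (idle)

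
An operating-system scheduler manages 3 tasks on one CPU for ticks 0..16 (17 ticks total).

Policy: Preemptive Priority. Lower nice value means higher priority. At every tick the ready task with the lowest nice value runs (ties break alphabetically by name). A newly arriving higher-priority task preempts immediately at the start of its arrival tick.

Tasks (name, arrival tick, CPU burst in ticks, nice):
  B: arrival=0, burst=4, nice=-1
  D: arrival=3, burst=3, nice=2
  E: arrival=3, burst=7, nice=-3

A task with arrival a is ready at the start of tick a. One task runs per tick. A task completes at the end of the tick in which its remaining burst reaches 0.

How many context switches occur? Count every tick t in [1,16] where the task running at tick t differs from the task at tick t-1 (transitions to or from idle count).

context switches = 4

t=0: ready={B} → run B
t=1: ready={B} → run B
t=2: ready={B} → run B
t=3: ready={B,D,E} → run E
t=4: ready={B,D,E} → run E
t=5: ready={B,D,E} → run E
t=6: ready={B,D,E} → run E
t=7: ready={B,D,E} → run E
t=8: ready={B,D,E} → run E
t=9: ready={B,D,E} → run E
t=10: ready={B,D} → run B
t=11: ready={D} → run D
t=12: ready={D} → run D
t=13: ready={D} → run D
t=14: (idle)
t=15: (idle)
t=16: (idle)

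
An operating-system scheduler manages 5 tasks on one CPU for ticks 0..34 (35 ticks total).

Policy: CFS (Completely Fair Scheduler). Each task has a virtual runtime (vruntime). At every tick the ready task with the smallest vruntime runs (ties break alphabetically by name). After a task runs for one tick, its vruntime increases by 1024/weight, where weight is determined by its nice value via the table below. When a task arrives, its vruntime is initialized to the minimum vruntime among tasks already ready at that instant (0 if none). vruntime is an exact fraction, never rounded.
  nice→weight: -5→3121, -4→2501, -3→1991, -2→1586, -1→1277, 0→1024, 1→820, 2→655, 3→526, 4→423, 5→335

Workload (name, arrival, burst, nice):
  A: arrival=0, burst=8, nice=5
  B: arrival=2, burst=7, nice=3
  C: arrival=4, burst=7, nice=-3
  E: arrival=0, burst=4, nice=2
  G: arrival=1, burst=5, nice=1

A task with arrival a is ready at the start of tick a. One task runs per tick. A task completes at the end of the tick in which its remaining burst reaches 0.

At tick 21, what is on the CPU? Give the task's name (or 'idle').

running at tick 21 = B

t=0: vr[A=0 E=0] → run A
t=1: vr[A=1024/335 E=0 G=0] → run E
t=2: vr[A=1024/335 B=0 E=1024/655 G=0] → run B
t=3: vr[A=1024/335 B=512/263 E=1024/655 G=0] → run G
t=4: vr[A=1024/335 B=512/263 C=256/205 E=1024/655 G=256/205] → run C
t=5: vr[A=1024/335 B=512/263 C=719616/408155 E=1024/655 G=256/205] → run G
t=6: vr[A=1024/335 B=512/263 C=719616/408155 E=1024/655 G=512/205] → run E
t=7: vr[A=1024/335 B=512/263 C=719616/408155 E=2048/655 G=512/205] → run C
t=8: vr[A=1024/335 B=512/263 C=929536/408155 E=2048/655 G=512/205] → run B
t=9: vr[A=1024/335 B=1024/263 C=929536/408155 E=2048/655 G=512/205] → run C
t=10: vr[A=1024/335 B=1024/263 C=1139456/408155 E=2048/655 G=512/205] → run G
t=11: vr[A=1024/335 B=1024/263 C=1139456/408155 E=2048/655 G=768/205] → run C
t=12: vr[A=1024/335 B=1024/263 C=1349376/408155 E=2048/655 G=768/205] → run A
t=13: vr[A=2048/335 B=1024/263 C=1349376/408155 E=2048/655 G=768/205] → run E
t=14: vr[A=2048/335 B=1024/263 C=1349376/408155 E=3072/655 G=768/205] → run C
t=15: vr[A=2048/335 B=1024/263 C=1559296/408155 E=3072/655 G=768/205] → run G
t=16: vr[A=2048/335 B=1024/263 C=1559296/408155 E=3072/655 G=1024/205] → run C
t=17: vr[A=2048/335 B=1024/263 C=1769216/408155 E=3072/655 G=1024/205] → run B
t=18: vr[A=2048/335 B=1536/263 C=1769216/408155 E=3072/655 G=1024/205] → run C
t=19: vr[A=2048/335 B=1536/263 E=3072/655 G=1024/205] → run E
t=20: vr[A=2048/335 B=1536/263 G=1024/205] → run G
t=21: vr[A=2048/335 B=1536/263] → run B
t=22: vr[A=2048/335 B=2048/263] → run A
t=23: vr[A=3072/335 B=2048/263] → run B
t=24: vr[A=3072/335 B=2560/263] → run A
t=25: vr[A=4096/335 B=2560/263] → run B
t=26: vr[A=4096/335 B=3072/263] → run B
t=27: vr[A=4096/335] → run A
t=28: vr[A=1024/67] → run A
t=29: vr[A=6144/335] → run A
t=30: vr[A=7168/335] → run A
t=31: (idle)
t=32: (idle)
t=33: (idle)
t=34: (idle)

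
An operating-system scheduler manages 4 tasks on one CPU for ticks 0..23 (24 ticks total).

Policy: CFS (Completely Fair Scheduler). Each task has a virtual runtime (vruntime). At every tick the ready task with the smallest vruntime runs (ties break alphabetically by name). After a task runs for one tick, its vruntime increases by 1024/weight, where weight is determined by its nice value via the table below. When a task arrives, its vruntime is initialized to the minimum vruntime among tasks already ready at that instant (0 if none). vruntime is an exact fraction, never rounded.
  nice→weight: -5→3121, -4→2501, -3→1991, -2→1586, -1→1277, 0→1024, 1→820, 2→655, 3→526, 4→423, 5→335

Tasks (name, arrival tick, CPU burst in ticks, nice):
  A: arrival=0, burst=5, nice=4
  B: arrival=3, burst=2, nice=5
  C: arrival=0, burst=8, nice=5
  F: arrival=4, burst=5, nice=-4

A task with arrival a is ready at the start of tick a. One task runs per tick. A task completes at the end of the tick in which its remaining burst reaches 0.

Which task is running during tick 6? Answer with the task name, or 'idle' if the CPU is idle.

t=0: vr[A=0 C=0] → run A
t=1: vr[A=1024/423 C=0] → run C
t=2: vr[A=1024/423 C=1024/335] → run A
t=3: vr[A=2048/423 B=1024/335 C=1024/335] → run B
t=4: vr[A=2048/423 B=2048/335 C=1024/335 F=1024/335] → run C
t=5: vr[A=2048/423 B=2048/335 C=2048/335 F=1024/335] → run F
t=6: vr[A=2048/423 B=2048/335 C=2048/335 F=2904064/837835] → run F
t=7: vr[A=2048/423 B=2048/335 C=2048/335 F=3247104/837835] → run F
t=8: vr[A=2048/423 B=2048/335 C=2048/335 F=3590144/837835] → run F
t=9: vr[A=2048/423 B=2048/335 C=2048/335 F=3933184/837835] → run F
t=10: vr[A=2048/423 B=2048/335 C=2048/335] → run A
t=11: vr[A=1024/141 B=2048/335 C=2048/335] → run B
t=12: vr[A=1024/141 C=2048/335] → run C
t=13: vr[A=1024/141 C=3072/335] → run A
t=14: vr[A=4096/423 C=3072/335] → run C
t=15: vr[A=4096/423 C=4096/335] → run A
t=16: vr[C=4096/335] → run C
t=17: vr[C=1024/67] → run C
t=18: vr[C=6144/335] → run C
t=19: vr[C=7168/335] → run C
t=20: (idle)
t=21: (idle)
t=22: (idle)
t=23: (idle)

running at tick 6 = F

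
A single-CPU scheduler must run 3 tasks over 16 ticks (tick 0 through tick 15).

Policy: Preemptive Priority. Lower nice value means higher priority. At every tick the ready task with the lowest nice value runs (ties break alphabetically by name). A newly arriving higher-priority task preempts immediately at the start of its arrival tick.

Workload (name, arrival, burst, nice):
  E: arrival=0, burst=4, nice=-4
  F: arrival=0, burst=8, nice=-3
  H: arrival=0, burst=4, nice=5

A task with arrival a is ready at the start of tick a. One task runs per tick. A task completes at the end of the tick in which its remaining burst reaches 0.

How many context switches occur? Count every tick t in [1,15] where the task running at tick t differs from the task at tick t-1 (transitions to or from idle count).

context switches = 2

t=0: ready={E,F,H} → run E
t=1: ready={E,F,H} → run E
t=2: ready={E,F,H} → run E
t=3: ready={E,F,H} → run E
t=4: ready={F,H} → run F
t=5: ready={F,H} → run F
t=6: ready={F,H} → run F
t=7: ready={F,H} → run F
t=8: ready={F,H} → run F
t=9: ready={F,H} → run F
t=10: ready={F,H} → run F
t=11: ready={F,H} → run F
t=12: ready={H} → run H
t=13: ready={H} → run H
t=14: ready={H} → run H
t=15: ready={H} → run H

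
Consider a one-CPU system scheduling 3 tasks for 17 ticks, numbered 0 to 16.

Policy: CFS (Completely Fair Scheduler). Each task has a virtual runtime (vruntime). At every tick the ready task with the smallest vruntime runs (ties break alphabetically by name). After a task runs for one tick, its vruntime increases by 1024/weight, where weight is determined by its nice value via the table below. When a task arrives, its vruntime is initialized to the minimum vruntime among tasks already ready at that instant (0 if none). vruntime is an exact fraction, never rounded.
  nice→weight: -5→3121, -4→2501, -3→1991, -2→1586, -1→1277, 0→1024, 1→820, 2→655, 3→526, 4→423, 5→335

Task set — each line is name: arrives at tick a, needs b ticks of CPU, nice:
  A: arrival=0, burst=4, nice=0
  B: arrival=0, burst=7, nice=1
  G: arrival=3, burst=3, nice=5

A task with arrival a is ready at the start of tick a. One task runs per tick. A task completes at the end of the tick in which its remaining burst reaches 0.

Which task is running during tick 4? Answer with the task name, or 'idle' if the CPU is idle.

t=0: vr[A=0 B=0] → run A
t=1: vr[A=1 B=0] → run B
t=2: vr[A=1 B=256/205] → run A
t=3: vr[A=2 B=256/205 G=256/205] → run B
t=4: vr[A=2 B=512/205 G=256/205] → run G
t=5: vr[A=2 B=512/205 G=59136/13735] → run A
t=6: vr[A=3 B=512/205 G=59136/13735] → run B
t=7: vr[A=3 B=768/205 G=59136/13735] → run A
t=8: vr[B=768/205 G=59136/13735] → run B
t=9: vr[B=1024/205 G=59136/13735] → run G
t=10: vr[B=1024/205 G=20224/2747] → run B
t=11: vr[B=256/41 G=20224/2747] → run B
t=12: vr[B=1536/205 G=20224/2747] → run G
t=13: vr[B=1536/205] → run B
t=14: (idle)
t=15: (idle)
t=16: (idle)

running at tick 4 = G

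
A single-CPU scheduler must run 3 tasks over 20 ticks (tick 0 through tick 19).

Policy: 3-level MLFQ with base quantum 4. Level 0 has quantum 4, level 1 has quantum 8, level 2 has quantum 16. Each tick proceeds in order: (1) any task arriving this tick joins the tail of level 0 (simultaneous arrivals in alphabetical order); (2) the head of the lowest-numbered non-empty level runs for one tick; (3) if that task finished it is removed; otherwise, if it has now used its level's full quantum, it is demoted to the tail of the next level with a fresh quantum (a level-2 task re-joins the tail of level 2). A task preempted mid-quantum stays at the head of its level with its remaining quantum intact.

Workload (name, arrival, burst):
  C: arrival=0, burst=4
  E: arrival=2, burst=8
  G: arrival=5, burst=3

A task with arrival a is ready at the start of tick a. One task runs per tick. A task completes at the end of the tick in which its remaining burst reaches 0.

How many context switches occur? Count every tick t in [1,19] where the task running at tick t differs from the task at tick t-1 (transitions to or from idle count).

t=0: L0/L1/L2 = C/-/- → run C
t=1: L0/L1/L2 = C/-/- → run C
t=2: L0/L1/L2 = CE/-/- → run C
t=3: L0/L1/L2 = CE/-/- → run C
t=4: L0/L1/L2 = E/-/- → run E
t=5: L0/L1/L2 = EG/-/- → run E
t=6: L0/L1/L2 = EG/-/- → run E
t=7: L0/L1/L2 = EG/-/- → run E
t=8: L0/L1/L2 = G/E/- → run G
t=9: L0/L1/L2 = G/E/- → run G
t=10: L0/L1/L2 = G/E/- → run G
t=11: L0/L1/L2 = -/E/- → run E
t=12: L0/L1/L2 = -/E/- → run E
t=13: L0/L1/L2 = -/E/- → run E
t=14: L0/L1/L2 = -/E/- → run E
t=15: (idle)
t=16: (idle)
t=17: (idle)
t=18: (idle)
t=19: (idle)

context switches = 4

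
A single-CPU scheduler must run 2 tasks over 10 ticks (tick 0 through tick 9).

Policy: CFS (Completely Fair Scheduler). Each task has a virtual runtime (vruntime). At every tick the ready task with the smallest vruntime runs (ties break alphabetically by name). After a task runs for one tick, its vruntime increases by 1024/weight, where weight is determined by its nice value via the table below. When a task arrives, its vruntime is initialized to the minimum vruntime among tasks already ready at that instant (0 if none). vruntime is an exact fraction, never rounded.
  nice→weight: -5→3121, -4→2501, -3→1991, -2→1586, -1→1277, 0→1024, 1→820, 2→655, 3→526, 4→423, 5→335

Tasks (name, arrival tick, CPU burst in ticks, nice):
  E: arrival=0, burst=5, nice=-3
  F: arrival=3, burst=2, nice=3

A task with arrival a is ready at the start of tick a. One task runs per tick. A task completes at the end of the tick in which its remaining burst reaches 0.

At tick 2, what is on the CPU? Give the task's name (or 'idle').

running at tick 2 = E

t=0: vr[E=0] → run E
t=1: vr[E=1024/1991] → run E
t=2: vr[E=2048/1991] → run E
t=3: vr[E=3072/1991 F=3072/1991] → run E
t=4: vr[E=4096/1991 F=3072/1991] → run F
t=5: vr[E=4096/1991 F=1827328/523633] → run E
t=6: vr[F=1827328/523633] → run F
t=7: (idle)
t=8: (idle)
t=9: (idle)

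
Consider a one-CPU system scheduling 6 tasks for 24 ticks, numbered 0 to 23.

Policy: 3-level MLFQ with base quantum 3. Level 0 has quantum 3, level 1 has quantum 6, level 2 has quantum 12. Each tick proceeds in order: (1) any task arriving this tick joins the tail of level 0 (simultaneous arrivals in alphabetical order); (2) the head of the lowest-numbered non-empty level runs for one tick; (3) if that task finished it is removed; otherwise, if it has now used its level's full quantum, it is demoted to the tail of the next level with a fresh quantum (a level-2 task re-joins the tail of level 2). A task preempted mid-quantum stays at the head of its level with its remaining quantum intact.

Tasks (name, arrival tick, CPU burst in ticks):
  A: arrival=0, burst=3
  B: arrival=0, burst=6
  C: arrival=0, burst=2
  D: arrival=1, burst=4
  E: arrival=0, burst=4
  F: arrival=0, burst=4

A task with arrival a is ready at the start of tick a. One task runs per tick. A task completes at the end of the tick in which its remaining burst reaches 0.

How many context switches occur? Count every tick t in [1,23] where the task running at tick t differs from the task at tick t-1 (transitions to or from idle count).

context switches = 10

t=0: L0/L1/L2 = ABCEF/-/- → run A
t=1: L0/L1/L2 = ABCEFD/-/- → run A
t=2: L0/L1/L2 = ABCEFD/-/- → run A
t=3: L0/L1/L2 = BCEFD/-/- → run B
t=4: L0/L1/L2 = BCEFD/-/- → run B
t=5: L0/L1/L2 = BCEFD/-/- → run B
t=6: L0/L1/L2 = CEFD/B/- → run C
t=7: L0/L1/L2 = CEFD/B/- → run C
t=8: L0/L1/L2 = EFD/B/- → run E
t=9: L0/L1/L2 = EFD/B/- → run E
t=10: L0/L1/L2 = EFD/B/- → run E
t=11: L0/L1/L2 = FD/BE/- → run F
t=12: L0/L1/L2 = FD/BE/- → run F
t=13: L0/L1/L2 = FD/BE/- → run F
t=14: L0/L1/L2 = D/BEF/- → run D
t=15: L0/L1/L2 = D/BEF/- → run D
t=16: L0/L1/L2 = D/BEF/- → run D
t=17: L0/L1/L2 = -/BEFD/- → run B
t=18: L0/L1/L2 = -/BEFD/- → run B
t=19: L0/L1/L2 = -/BEFD/- → run B
t=20: L0/L1/L2 = -/EFD/- → run E
t=21: L0/L1/L2 = -/FD/- → run F
t=22: L0/L1/L2 = -/D/- → run D
t=23: (idle)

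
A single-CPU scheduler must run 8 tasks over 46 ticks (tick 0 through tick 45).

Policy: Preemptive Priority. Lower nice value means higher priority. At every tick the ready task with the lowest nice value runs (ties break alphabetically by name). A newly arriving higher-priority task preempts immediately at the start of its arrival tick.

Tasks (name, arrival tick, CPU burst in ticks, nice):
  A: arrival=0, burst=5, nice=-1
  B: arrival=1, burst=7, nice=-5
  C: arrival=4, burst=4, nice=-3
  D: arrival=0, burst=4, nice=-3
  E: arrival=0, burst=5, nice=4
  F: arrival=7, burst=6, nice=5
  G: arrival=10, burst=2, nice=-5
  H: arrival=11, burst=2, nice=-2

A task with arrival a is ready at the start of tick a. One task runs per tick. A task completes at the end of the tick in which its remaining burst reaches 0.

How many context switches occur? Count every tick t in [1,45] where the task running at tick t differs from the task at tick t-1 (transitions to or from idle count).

t=0: ready={A,D,E} → run D
t=1: ready={A,B,D,E} → run B
t=2: ready={A,B,D,E} → run B
t=3: ready={A,B,D,E} → run B
t=4: ready={A,B,C,D,E} → run B
t=5: ready={A,B,C,D,E} → run B
t=6: ready={A,B,C,D,E} → run B
t=7: ready={A,B,C,D,E,F} → run B
t=8: ready={A,C,D,E,F} → run C
t=9: ready={A,C,D,E,F} → run C
t=10: ready={A,C,D,E,F,G} → run G
t=11: ready={A,C,D,E,F,G,H} → run G
t=12: ready={A,C,D,E,F,H} → run C
t=13: ready={A,C,D,E,F,H} → run C
t=14: ready={A,D,E,F,H} → run D
t=15: ready={A,D,E,F,H} → run D
t=16: ready={A,D,E,F,H} → run D
t=17: ready={A,E,F,H} → run H
t=18: ready={A,E,F,H} → run H
t=19: ready={A,E,F} → run A
t=20: ready={A,E,F} → run A
t=21: ready={A,E,F} → run A
t=22: ready={A,E,F} → run A
t=23: ready={A,E,F} → run A
t=24: ready={E,F} → run E
t=25: ready={E,F} → run E
t=26: ready={E,F} → run E
t=27: ready={E,F} → run E
t=28: ready={E,F} → run E
t=29: ready={F} → run F
t=30: ready={F} → run F
t=31: ready={F} → run F
t=32: ready={F} → run F
t=33: ready={F} → run F
t=34: ready={F} → run F
t=35: (idle)
t=36: (idle)
t=37: (idle)
t=38: (idle)
t=39: (idle)
t=40: (idle)
t=41: (idle)
t=42: (idle)
t=43: (idle)
t=44: (idle)
t=45: (idle)

context switches = 10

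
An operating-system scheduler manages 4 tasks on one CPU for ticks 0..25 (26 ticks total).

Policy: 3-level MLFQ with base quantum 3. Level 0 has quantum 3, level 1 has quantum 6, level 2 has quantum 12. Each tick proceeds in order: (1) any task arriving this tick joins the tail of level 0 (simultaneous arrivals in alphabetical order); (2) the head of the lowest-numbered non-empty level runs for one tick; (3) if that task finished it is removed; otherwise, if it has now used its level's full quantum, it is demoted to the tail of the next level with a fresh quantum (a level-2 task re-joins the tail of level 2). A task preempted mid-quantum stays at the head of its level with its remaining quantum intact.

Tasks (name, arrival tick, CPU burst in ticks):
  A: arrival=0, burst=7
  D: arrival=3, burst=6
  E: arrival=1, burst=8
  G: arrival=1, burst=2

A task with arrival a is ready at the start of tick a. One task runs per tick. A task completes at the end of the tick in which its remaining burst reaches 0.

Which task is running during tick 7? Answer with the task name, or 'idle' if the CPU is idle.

t=0: L0/L1/L2 = A/-/- → run A
t=1: L0/L1/L2 = AEG/-/- → run A
t=2: L0/L1/L2 = AEG/-/- → run A
t=3: L0/L1/L2 = EGD/A/- → run E
t=4: L0/L1/L2 = EGD/A/- → run E
t=5: L0/L1/L2 = EGD/A/- → run E
t=6: L0/L1/L2 = GD/AE/- → run G
t=7: L0/L1/L2 = GD/AE/- → run G
t=8: L0/L1/L2 = D/AE/- → run D
t=9: L0/L1/L2 = D/AE/- → run D
t=10: L0/L1/L2 = D/AE/- → run D
t=11: L0/L1/L2 = -/AED/- → run A
t=12: L0/L1/L2 = -/AED/- → run A
t=13: L0/L1/L2 = -/AED/- → run A
t=14: L0/L1/L2 = -/AED/- → run A
t=15: L0/L1/L2 = -/ED/- → run E
t=16: L0/L1/L2 = -/ED/- → run E
t=17: L0/L1/L2 = -/ED/- → run E
t=18: L0/L1/L2 = -/ED/- → run E
t=19: L0/L1/L2 = -/ED/- → run E
t=20: L0/L1/L2 = -/D/- → run D
t=21: L0/L1/L2 = -/D/- → run D
t=22: L0/L1/L2 = -/D/- → run D
t=23: (idle)
t=24: (idle)
t=25: (idle)

running at tick 7 = G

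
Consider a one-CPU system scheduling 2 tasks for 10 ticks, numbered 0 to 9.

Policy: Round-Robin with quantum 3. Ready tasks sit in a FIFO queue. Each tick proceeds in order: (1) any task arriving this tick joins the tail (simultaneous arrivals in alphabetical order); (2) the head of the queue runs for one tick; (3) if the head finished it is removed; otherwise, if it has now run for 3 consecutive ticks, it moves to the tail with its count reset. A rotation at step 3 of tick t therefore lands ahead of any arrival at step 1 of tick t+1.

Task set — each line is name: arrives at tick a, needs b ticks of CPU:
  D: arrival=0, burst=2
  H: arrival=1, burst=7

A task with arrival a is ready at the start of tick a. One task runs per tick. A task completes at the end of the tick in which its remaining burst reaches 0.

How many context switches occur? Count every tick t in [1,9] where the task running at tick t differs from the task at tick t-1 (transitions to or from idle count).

context switches = 2

t=0: queue=[D] q_used=0 → run D
t=1: queue=[D,H] q_used=1 → run D
t=2: queue=[H] q_used=0 → run H
t=3: queue=[H] q_used=1 → run H
t=4: queue=[H] q_used=2 → run H
t=5: queue=[H] q_used=0 → run H
t=6: queue=[H] q_used=1 → run H
t=7: queue=[H] q_used=2 → run H
t=8: queue=[H] q_used=0 → run H
t=9: (idle)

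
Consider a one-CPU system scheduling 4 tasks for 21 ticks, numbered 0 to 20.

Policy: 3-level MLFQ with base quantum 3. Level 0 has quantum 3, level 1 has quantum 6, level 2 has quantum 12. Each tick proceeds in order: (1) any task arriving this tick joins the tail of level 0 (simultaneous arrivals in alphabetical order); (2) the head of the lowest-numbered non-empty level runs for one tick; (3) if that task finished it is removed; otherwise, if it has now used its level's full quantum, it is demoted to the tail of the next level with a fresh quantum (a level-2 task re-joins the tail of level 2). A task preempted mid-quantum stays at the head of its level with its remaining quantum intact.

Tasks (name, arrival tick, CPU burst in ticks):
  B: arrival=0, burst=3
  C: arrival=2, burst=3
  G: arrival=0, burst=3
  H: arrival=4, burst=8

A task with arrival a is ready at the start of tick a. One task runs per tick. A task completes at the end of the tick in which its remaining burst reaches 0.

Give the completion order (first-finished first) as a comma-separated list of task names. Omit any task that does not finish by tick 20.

completion order = B, G, C, H

t=0: L0/L1/L2 = BG/-/- → run B
t=1: L0/L1/L2 = BG/-/- → run B
t=2: L0/L1/L2 = BGC/-/- → run B
t=3: L0/L1/L2 = GC/-/- → run G
t=4: L0/L1/L2 = GCH/-/- → run G
t=5: L0/L1/L2 = GCH/-/- → run G
t=6: L0/L1/L2 = CH/-/- → run C
t=7: L0/L1/L2 = CH/-/- → run C
t=8: L0/L1/L2 = CH/-/- → run C
t=9: L0/L1/L2 = H/-/- → run H
t=10: L0/L1/L2 = H/-/- → run H
t=11: L0/L1/L2 = H/-/- → run H
t=12: L0/L1/L2 = -/H/- → run H
t=13: L0/L1/L2 = -/H/- → run H
t=14: L0/L1/L2 = -/H/- → run H
t=15: L0/L1/L2 = -/H/- → run H
t=16: L0/L1/L2 = -/H/- → run H
t=17: (idle)
t=18: (idle)
t=19: (idle)
t=20: (idle)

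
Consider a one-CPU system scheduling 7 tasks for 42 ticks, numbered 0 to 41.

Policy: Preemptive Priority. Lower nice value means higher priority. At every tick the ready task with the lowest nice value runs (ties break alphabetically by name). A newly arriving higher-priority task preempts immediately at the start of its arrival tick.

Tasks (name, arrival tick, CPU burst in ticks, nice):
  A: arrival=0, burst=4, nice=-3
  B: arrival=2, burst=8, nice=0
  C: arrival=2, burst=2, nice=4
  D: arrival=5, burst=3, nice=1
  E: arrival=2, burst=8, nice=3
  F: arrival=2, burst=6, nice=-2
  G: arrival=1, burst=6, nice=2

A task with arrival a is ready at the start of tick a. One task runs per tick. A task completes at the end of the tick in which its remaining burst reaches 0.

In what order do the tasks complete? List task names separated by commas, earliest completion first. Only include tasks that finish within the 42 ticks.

completion order = A, F, B, D, G, E, C

t=0: ready={A} → run A
t=1: ready={A,G} → run A
t=2: ready={A,B,C,E,F,G} → run A
t=3: ready={A,B,C,E,F,G} → run A
t=4: ready={B,C,E,F,G} → run F
t=5: ready={B,C,D,E,F,G} → run F
t=6: ready={B,C,D,E,F,G} → run F
t=7: ready={B,C,D,E,F,G} → run F
t=8: ready={B,C,D,E,F,G} → run F
t=9: ready={B,C,D,E,F,G} → run F
t=10: ready={B,C,D,E,G} → run B
t=11: ready={B,C,D,E,G} → run B
t=12: ready={B,C,D,E,G} → run B
t=13: ready={B,C,D,E,G} → run B
t=14: ready={B,C,D,E,G} → run B
t=15: ready={B,C,D,E,G} → run B
t=16: ready={B,C,D,E,G} → run B
t=17: ready={B,C,D,E,G} → run B
t=18: ready={C,D,E,G} → run D
t=19: ready={C,D,E,G} → run D
t=20: ready={C,D,E,G} → run D
t=21: ready={C,E,G} → run G
t=22: ready={C,E,G} → run G
t=23: ready={C,E,G} → run G
t=24: ready={C,E,G} → run G
t=25: ready={C,E,G} → run G
t=26: ready={C,E,G} → run G
t=27: ready={C,E} → run E
t=28: ready={C,E} → run E
t=29: ready={C,E} → run E
t=30: ready={C,E} → run E
t=31: ready={C,E} → run E
t=32: ready={C,E} → run E
t=33: ready={C,E} → run E
t=34: ready={C,E} → run E
t=35: ready={C} → run C
t=36: ready={C} → run C
t=37: (idle)
t=38: (idle)
t=39: (idle)
t=40: (idle)
t=41: (idle)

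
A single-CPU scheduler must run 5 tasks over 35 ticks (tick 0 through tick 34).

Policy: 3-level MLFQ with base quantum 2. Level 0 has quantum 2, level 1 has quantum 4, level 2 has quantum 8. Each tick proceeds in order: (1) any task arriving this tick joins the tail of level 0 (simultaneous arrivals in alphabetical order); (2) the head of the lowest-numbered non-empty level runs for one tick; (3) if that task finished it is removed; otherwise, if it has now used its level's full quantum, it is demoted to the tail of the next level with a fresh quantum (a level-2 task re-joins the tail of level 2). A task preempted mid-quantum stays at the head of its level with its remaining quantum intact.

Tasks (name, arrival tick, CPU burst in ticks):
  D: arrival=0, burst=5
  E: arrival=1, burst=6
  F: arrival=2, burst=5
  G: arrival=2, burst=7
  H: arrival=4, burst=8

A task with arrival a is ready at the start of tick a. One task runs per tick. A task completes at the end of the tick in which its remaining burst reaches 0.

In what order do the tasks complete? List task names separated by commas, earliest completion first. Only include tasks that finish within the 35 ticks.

t=0: L0/L1/L2 = D/-/- → run D
t=1: L0/L1/L2 = DE/-/- → run D
t=2: L0/L1/L2 = EFG/D/- → run E
t=3: L0/L1/L2 = EFG/D/- → run E
t=4: L0/L1/L2 = FGH/DE/- → run F
t=5: L0/L1/L2 = FGH/DE/- → run F
t=6: L0/L1/L2 = GH/DEF/- → run G
t=7: L0/L1/L2 = GH/DEF/- → run G
t=8: L0/L1/L2 = H/DEFG/- → run H
t=9: L0/L1/L2 = H/DEFG/- → run H
t=10: L0/L1/L2 = -/DEFGH/- → run D
t=11: L0/L1/L2 = -/DEFGH/- → run D
t=12: L0/L1/L2 = -/DEFGH/- → run D
t=13: L0/L1/L2 = -/EFGH/- → run E
t=14: L0/L1/L2 = -/EFGH/- → run E
t=15: L0/L1/L2 = -/EFGH/- → run E
t=16: L0/L1/L2 = -/EFGH/- → run E
t=17: L0/L1/L2 = -/FGH/- → run F
t=18: L0/L1/L2 = -/FGH/- → run F
t=19: L0/L1/L2 = -/FGH/- → run F
t=20: L0/L1/L2 = -/GH/- → run G
t=21: L0/L1/L2 = -/GH/- → run G
t=22: L0/L1/L2 = -/GH/- → run G
t=23: L0/L1/L2 = -/GH/- → run G
t=24: L0/L1/L2 = -/H/G → run H
t=25: L0/L1/L2 = -/H/G → run H
t=26: L0/L1/L2 = -/H/G → run H
t=27: L0/L1/L2 = -/H/G → run H
t=28: L0/L1/L2 = -/-/GH → run G
t=29: L0/L1/L2 = -/-/H → run H
t=30: L0/L1/L2 = -/-/H → run H
t=31: (idle)
t=32: (idle)
t=33: (idle)
t=34: (idle)

completion order = D, E, F, G, H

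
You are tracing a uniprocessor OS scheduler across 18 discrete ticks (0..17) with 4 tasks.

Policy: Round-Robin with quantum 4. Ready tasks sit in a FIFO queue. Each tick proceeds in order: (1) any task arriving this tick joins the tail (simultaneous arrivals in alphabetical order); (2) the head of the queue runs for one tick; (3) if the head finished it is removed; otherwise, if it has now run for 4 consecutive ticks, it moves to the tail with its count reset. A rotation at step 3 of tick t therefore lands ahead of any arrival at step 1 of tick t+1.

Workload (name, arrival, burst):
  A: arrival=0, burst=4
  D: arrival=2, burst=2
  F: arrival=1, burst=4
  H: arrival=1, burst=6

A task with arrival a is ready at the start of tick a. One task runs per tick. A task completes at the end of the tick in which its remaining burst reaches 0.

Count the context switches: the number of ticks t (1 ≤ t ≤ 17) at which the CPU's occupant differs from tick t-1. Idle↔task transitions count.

context switches = 5

t=0: queue=[A] q_used=0 → run A
t=1: queue=[A,F,H] q_used=1 → run A
t=2: queue=[A,F,H,D] q_used=2 → run A
t=3: queue=[A,F,H,D] q_used=3 → run A
t=4: queue=[F,H,D] q_used=0 → run F
t=5: queue=[F,H,D] q_used=1 → run F
t=6: queue=[F,H,D] q_used=2 → run F
t=7: queue=[F,H,D] q_used=3 → run F
t=8: queue=[H,D] q_used=0 → run H
t=9: queue=[H,D] q_used=1 → run H
t=10: queue=[H,D] q_used=2 → run H
t=11: queue=[H,D] q_used=3 → run H
t=12: queue=[D,H] q_used=0 → run D
t=13: queue=[D,H] q_used=1 → run D
t=14: queue=[H] q_used=0 → run H
t=15: queue=[H] q_used=1 → run H
t=16: (idle)
t=17: (idle)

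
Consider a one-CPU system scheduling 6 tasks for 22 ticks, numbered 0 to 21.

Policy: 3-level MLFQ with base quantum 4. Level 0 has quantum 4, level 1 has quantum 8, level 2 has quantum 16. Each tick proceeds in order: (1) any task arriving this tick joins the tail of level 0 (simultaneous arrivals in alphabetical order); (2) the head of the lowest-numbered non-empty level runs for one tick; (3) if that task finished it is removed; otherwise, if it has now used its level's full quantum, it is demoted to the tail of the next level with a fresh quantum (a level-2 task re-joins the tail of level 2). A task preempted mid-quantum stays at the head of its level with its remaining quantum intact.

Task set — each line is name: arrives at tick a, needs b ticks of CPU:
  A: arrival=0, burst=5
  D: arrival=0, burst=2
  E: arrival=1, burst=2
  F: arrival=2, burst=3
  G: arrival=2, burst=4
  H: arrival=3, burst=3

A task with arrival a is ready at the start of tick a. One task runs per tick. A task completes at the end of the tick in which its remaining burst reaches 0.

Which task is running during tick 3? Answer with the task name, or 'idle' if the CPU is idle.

running at tick 3 = A

t=0: L0/L1/L2 = AD/-/- → run A
t=1: L0/L1/L2 = ADE/-/- → run A
t=2: L0/L1/L2 = ADEFG/-/- → run A
t=3: L0/L1/L2 = ADEFGH/-/- → run A
t=4: L0/L1/L2 = DEFGH/A/- → run D
t=5: L0/L1/L2 = DEFGH/A/- → run D
t=6: L0/L1/L2 = EFGH/A/- → run E
t=7: L0/L1/L2 = EFGH/A/- → run E
t=8: L0/L1/L2 = FGH/A/- → run F
t=9: L0/L1/L2 = FGH/A/- → run F
t=10: L0/L1/L2 = FGH/A/- → run F
t=11: L0/L1/L2 = GH/A/- → run G
t=12: L0/L1/L2 = GH/A/- → run G
t=13: L0/L1/L2 = GH/A/- → run G
t=14: L0/L1/L2 = GH/A/- → run G
t=15: L0/L1/L2 = H/A/- → run H
t=16: L0/L1/L2 = H/A/- → run H
t=17: L0/L1/L2 = H/A/- → run H
t=18: L0/L1/L2 = -/A/- → run A
t=19: (idle)
t=20: (idle)
t=21: (idle)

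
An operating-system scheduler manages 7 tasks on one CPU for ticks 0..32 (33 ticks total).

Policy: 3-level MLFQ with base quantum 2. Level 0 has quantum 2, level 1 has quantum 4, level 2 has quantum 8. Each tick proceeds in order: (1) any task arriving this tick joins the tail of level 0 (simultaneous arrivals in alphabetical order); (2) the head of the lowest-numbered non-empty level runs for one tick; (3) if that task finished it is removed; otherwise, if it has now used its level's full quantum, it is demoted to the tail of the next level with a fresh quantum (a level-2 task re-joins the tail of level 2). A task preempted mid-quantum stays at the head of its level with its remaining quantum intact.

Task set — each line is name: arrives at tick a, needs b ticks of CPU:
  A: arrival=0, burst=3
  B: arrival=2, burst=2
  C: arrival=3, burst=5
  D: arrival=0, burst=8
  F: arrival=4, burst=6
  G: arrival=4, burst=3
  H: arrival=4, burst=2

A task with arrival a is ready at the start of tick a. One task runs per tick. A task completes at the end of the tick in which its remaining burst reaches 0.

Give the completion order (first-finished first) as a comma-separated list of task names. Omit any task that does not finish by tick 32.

t=0: L0/L1/L2 = AD/-/- → run A
t=1: L0/L1/L2 = AD/-/- → run A
t=2: L0/L1/L2 = DB/A/- → run D
t=3: L0/L1/L2 = DBC/A/- → run D
t=4: L0/L1/L2 = BCFGH/AD/- → run B
t=5: L0/L1/L2 = BCFGH/AD/- → run B
t=6: L0/L1/L2 = CFGH/AD/- → run C
t=7: L0/L1/L2 = CFGH/AD/- → run C
t=8: L0/L1/L2 = FGH/ADC/- → run F
t=9: L0/L1/L2 = FGH/ADC/- → run F
t=10: L0/L1/L2 = GH/ADCF/- → run G
t=11: L0/L1/L2 = GH/ADCF/- → run G
t=12: L0/L1/L2 = H/ADCFG/- → run H
t=13: L0/L1/L2 = H/ADCFG/- → run H
t=14: L0/L1/L2 = -/ADCFG/- → run A
t=15: L0/L1/L2 = -/DCFG/- → run D
t=16: L0/L1/L2 = -/DCFG/- → run D
t=17: L0/L1/L2 = -/DCFG/- → run D
t=18: L0/L1/L2 = -/DCFG/- → run D
t=19: L0/L1/L2 = -/CFG/D → run C
t=20: L0/L1/L2 = -/CFG/D → run C
t=21: L0/L1/L2 = -/CFG/D → run C
t=22: L0/L1/L2 = -/FG/D → run F
t=23: L0/L1/L2 = -/FG/D → run F
t=24: L0/L1/L2 = -/FG/D → run F
t=25: L0/L1/L2 = -/FG/D → run F
t=26: L0/L1/L2 = -/G/D → run G
t=27: L0/L1/L2 = -/-/D → run D
t=28: L0/L1/L2 = -/-/D → run D
t=29: (idle)
t=30: (idle)
t=31: (idle)
t=32: (idle)

completion order = B, H, A, C, F, G, D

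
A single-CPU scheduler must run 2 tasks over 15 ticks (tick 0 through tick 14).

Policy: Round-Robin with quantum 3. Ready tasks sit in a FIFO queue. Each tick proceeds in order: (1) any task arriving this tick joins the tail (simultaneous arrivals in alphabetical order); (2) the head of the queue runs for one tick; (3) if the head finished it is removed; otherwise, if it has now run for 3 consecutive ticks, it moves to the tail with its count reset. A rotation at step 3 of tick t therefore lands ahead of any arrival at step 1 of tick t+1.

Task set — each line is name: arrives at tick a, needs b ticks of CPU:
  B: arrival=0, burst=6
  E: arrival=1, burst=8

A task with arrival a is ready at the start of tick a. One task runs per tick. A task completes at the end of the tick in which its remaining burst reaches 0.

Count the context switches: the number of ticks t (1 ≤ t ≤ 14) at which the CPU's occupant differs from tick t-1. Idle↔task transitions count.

context switches = 4

t=0: queue=[B] q_used=0 → run B
t=1: queue=[B,E] q_used=1 → run B
t=2: queue=[B,E] q_used=2 → run B
t=3: queue=[E,B] q_used=0 → run E
t=4: queue=[E,B] q_used=1 → run E
t=5: queue=[E,B] q_used=2 → run E
t=6: queue=[B,E] q_used=0 → run B
t=7: queue=[B,E] q_used=1 → run B
t=8: queue=[B,E] q_used=2 → run B
t=9: queue=[E] q_used=0 → run E
t=10: queue=[E] q_used=1 → run E
t=11: queue=[E] q_used=2 → run E
t=12: queue=[E] q_used=0 → run E
t=13: queue=[E] q_used=1 → run E
t=14: (idle)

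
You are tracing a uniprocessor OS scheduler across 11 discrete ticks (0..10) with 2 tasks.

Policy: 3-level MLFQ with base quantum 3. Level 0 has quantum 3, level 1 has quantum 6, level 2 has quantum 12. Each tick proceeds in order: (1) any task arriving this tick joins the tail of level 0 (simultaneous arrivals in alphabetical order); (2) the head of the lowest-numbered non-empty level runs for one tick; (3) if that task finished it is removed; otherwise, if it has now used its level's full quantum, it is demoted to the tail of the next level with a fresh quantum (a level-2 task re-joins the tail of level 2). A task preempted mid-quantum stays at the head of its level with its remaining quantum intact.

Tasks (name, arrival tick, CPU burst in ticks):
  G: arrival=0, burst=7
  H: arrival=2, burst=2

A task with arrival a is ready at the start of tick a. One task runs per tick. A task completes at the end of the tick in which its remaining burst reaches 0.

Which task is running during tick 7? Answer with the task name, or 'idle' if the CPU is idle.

t=0: L0/L1/L2 = G/-/- → run G
t=1: L0/L1/L2 = G/-/- → run G
t=2: L0/L1/L2 = GH/-/- → run G
t=3: L0/L1/L2 = H/G/- → run H
t=4: L0/L1/L2 = H/G/- → run H
t=5: L0/L1/L2 = -/G/- → run G
t=6: L0/L1/L2 = -/G/- → run G
t=7: L0/L1/L2 = -/G/- → run G
t=8: L0/L1/L2 = -/G/- → run G
t=9: (idle)
t=10: (idle)

running at tick 7 = G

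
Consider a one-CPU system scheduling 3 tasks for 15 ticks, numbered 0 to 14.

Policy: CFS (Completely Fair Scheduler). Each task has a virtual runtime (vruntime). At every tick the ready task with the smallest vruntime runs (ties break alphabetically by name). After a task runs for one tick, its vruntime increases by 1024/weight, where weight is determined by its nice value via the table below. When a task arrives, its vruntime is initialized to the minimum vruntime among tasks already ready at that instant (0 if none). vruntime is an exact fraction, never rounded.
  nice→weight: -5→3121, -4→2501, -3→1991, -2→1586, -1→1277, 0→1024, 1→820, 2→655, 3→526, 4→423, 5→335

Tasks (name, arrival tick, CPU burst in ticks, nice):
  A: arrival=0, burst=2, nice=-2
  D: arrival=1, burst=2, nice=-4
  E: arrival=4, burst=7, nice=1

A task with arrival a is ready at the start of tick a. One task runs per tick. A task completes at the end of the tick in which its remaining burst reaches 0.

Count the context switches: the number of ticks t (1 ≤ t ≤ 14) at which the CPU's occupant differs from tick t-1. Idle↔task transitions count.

context switches = 3

t=0: vr[A=0] → run A
t=1: vr[A=512/793 D=512/793] → run A
t=2: vr[D=512/793] → run D
t=3: vr[D=34304/32513] → run D
t=4: vr[E=0] → run E
t=5: vr[E=256/205] → run E
t=6: vr[E=512/205] → run E
t=7: vr[E=768/205] → run E
t=8: vr[E=1024/205] → run E
t=9: vr[E=256/41] → run E
t=10: vr[E=1536/205] → run E
t=11: (idle)
t=12: (idle)
t=13: (idle)
t=14: (idle)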